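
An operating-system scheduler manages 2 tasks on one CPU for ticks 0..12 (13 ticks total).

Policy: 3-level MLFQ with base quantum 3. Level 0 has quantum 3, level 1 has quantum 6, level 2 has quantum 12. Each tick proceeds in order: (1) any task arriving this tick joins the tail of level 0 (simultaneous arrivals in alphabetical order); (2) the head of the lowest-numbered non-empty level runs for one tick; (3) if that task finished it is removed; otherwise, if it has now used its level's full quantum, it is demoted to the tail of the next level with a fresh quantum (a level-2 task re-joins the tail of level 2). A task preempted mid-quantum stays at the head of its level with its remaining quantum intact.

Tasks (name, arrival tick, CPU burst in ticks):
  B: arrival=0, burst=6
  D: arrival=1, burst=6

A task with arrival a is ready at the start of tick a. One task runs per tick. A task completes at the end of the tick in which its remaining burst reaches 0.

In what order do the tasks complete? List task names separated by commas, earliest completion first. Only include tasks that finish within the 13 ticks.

completion order = B, D

t=0: L0/L1/L2 = B/-/- → run B
t=1: L0/L1/L2 = BD/-/- → run B
t=2: L0/L1/L2 = BD/-/- → run B
t=3: L0/L1/L2 = D/B/- → run D
t=4: L0/L1/L2 = D/B/- → run D
t=5: L0/L1/L2 = D/B/- → run D
t=6: L0/L1/L2 = -/BD/- → run B
t=7: L0/L1/L2 = -/BD/- → run B
t=8: L0/L1/L2 = -/BD/- → run B
t=9: L0/L1/L2 = -/D/- → run D
t=10: L0/L1/L2 = -/D/- → run D
t=11: L0/L1/L2 = -/D/- → run D
t=12: (idle)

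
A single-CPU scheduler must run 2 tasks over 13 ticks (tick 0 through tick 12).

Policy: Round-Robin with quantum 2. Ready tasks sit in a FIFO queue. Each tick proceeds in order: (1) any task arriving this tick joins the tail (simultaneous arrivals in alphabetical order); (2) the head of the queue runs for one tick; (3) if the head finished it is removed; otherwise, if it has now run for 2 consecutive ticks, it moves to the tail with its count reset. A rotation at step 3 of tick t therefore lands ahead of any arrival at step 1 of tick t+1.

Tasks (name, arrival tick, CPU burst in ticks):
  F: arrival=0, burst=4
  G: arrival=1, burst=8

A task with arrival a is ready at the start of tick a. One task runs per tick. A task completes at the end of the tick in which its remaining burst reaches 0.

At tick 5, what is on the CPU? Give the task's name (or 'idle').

t=0: queue=[F] q_used=0 → run F
t=1: queue=[F,G] q_used=1 → run F
t=2: queue=[G,F] q_used=0 → run G
t=3: queue=[G,F] q_used=1 → run G
t=4: queue=[F,G] q_used=0 → run F
t=5: queue=[F,G] q_used=1 → run F
t=6: queue=[G] q_used=0 → run G
t=7: queue=[G] q_used=1 → run G
t=8: queue=[G] q_used=0 → run G
t=9: queue=[G] q_used=1 → run G
t=10: queue=[G] q_used=0 → run G
t=11: queue=[G] q_used=1 → run G
t=12: (idle)

running at tick 5 = F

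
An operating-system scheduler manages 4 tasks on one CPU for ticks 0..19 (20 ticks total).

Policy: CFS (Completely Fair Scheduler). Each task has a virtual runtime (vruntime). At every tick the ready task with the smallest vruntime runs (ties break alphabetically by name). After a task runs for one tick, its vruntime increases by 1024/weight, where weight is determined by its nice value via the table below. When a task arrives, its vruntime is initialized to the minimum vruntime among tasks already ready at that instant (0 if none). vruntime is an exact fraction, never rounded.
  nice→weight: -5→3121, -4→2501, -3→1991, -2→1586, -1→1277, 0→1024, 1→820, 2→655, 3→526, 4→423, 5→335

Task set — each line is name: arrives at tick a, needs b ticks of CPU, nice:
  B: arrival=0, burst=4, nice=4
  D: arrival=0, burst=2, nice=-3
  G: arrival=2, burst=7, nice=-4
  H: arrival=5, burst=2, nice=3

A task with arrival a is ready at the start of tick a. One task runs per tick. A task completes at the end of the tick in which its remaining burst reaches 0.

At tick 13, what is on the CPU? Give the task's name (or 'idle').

t=0: vr[B=0 D=0] → run B
t=1: vr[B=1024/423 D=0] → run D
t=2: vr[B=1024/423 D=1024/1991 G=1024/1991] → run D
t=3: vr[B=1024/423 G=1024/1991] → run G
t=4: vr[B=1024/423 G=4599808/4979491] → run G
t=5: vr[B=1024/423 G=6638592/4979491 H=6638592/4979491] → run G
t=6: vr[B=1024/423 G=8677376/4979491 H=6638592/4979491] → run H
t=7: vr[B=1024/423 G=8677376/4979491 H=4295449088/1309606133] → run G
t=8: vr[B=1024/423 G=10716160/4979491 H=4295449088/1309606133] → run G
t=9: vr[B=1024/423 G=12754944/4979491 H=4295449088/1309606133] → run B
t=10: vr[B=2048/423 G=12754944/4979491 H=4295449088/1309606133] → run G
t=11: vr[B=2048/423 G=14793728/4979491 H=4295449088/1309606133] → run G
t=12: vr[B=2048/423 H=4295449088/1309606133] → run H
t=13: vr[B=2048/423] → run B
t=14: vr[B=1024/141] → run B
t=15: (idle)
t=16: (idle)
t=17: (idle)
t=18: (idle)
t=19: (idle)

running at tick 13 = B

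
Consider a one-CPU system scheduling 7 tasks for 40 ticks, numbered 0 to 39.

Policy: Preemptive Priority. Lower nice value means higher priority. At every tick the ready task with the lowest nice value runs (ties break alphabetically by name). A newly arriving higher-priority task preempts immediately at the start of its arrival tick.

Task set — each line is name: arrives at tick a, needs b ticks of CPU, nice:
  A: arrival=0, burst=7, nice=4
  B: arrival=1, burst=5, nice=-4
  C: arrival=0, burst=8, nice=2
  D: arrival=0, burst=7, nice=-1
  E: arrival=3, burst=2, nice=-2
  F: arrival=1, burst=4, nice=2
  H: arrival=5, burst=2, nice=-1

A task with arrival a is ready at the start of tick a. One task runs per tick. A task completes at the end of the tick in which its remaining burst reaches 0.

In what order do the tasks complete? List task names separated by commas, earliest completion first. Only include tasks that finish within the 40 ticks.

t=0: ready={A,C,D} → run D
t=1: ready={A,B,C,D,F} → run B
t=2: ready={A,B,C,D,F} → run B
t=3: ready={A,B,C,D,E,F} → run B
t=4: ready={A,B,C,D,E,F} → run B
t=5: ready={A,B,C,D,E,F,H} → run B
t=6: ready={A,C,D,E,F,H} → run E
t=7: ready={A,C,D,E,F,H} → run E
t=8: ready={A,C,D,F,H} → run D
t=9: ready={A,C,D,F,H} → run D
t=10: ready={A,C,D,F,H} → run D
t=11: ready={A,C,D,F,H} → run D
t=12: ready={A,C,D,F,H} → run D
t=13: ready={A,C,D,F,H} → run D
t=14: ready={A,C,F,H} → run H
t=15: ready={A,C,F,H} → run H
t=16: ready={A,C,F} → run C
t=17: ready={A,C,F} → run C
t=18: ready={A,C,F} → run C
t=19: ready={A,C,F} → run C
t=20: ready={A,C,F} → run C
t=21: ready={A,C,F} → run C
t=22: ready={A,C,F} → run C
t=23: ready={A,C,F} → run C
t=24: ready={A,F} → run F
t=25: ready={A,F} → run F
t=26: ready={A,F} → run F
t=27: ready={A,F} → run F
t=28: ready={A} → run A
t=29: ready={A} → run A
t=30: ready={A} → run A
t=31: ready={A} → run A
t=32: ready={A} → run A
t=33: ready={A} → run A
t=34: ready={A} → run A
t=35: (idle)
t=36: (idle)
t=37: (idle)
t=38: (idle)
t=39: (idle)

completion order = B, E, D, H, C, F, A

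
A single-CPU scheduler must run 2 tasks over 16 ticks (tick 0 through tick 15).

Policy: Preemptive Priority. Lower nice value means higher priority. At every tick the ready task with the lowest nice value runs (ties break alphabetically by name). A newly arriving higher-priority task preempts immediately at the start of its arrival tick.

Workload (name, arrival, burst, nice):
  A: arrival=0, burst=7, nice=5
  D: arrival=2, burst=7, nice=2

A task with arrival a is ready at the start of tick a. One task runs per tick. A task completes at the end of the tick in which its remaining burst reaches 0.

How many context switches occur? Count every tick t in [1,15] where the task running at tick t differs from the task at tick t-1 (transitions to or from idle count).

t=0: ready={A} → run A
t=1: ready={A} → run A
t=2: ready={A,D} → run D
t=3: ready={A,D} → run D
t=4: ready={A,D} → run D
t=5: ready={A,D} → run D
t=6: ready={A,D} → run D
t=7: ready={A,D} → run D
t=8: ready={A,D} → run D
t=9: ready={A} → run A
t=10: ready={A} → run A
t=11: ready={A} → run A
t=12: ready={A} → run A
t=13: ready={A} → run A
t=14: (idle)
t=15: (idle)

context switches = 3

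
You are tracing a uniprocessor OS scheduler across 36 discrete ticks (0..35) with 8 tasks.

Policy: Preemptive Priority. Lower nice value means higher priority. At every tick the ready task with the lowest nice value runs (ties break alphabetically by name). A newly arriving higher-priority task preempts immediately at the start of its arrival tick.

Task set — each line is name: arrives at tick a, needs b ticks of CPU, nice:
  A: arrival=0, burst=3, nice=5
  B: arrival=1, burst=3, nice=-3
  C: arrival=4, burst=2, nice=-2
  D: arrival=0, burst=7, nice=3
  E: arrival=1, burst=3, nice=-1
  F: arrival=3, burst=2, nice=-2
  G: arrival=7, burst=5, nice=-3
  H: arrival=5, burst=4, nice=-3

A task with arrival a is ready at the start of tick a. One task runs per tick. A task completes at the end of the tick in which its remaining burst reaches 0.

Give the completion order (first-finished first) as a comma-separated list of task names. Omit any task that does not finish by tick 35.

completion order = B, G, H, C, F, E, D, A

t=0: ready={A,D} → run D
t=1: ready={A,B,D,E} → run B
t=2: ready={A,B,D,E} → run B
t=3: ready={A,B,D,E,F} → run B
t=4: ready={A,C,D,E,F} → run C
t=5: ready={A,C,D,E,F,H} → run H
t=6: ready={A,C,D,E,F,H} → run H
t=7: ready={A,C,D,E,F,G,H} → run G
t=8: ready={A,C,D,E,F,G,H} → run G
t=9: ready={A,C,D,E,F,G,H} → run G
t=10: ready={A,C,D,E,F,G,H} → run G
t=11: ready={A,C,D,E,F,G,H} → run G
t=12: ready={A,C,D,E,F,H} → run H
t=13: ready={A,C,D,E,F,H} → run H
t=14: ready={A,C,D,E,F} → run C
t=15: ready={A,D,E,F} → run F
t=16: ready={A,D,E,F} → run F
t=17: ready={A,D,E} → run E
t=18: ready={A,D,E} → run E
t=19: ready={A,D,E} → run E
t=20: ready={A,D} → run D
t=21: ready={A,D} → run D
t=22: ready={A,D} → run D
t=23: ready={A,D} → run D
t=24: ready={A,D} → run D
t=25: ready={A,D} → run D
t=26: ready={A} → run A
t=27: ready={A} → run A
t=28: ready={A} → run A
t=29: (idle)
t=30: (idle)
t=31: (idle)
t=32: (idle)
t=33: (idle)
t=34: (idle)
t=35: (idle)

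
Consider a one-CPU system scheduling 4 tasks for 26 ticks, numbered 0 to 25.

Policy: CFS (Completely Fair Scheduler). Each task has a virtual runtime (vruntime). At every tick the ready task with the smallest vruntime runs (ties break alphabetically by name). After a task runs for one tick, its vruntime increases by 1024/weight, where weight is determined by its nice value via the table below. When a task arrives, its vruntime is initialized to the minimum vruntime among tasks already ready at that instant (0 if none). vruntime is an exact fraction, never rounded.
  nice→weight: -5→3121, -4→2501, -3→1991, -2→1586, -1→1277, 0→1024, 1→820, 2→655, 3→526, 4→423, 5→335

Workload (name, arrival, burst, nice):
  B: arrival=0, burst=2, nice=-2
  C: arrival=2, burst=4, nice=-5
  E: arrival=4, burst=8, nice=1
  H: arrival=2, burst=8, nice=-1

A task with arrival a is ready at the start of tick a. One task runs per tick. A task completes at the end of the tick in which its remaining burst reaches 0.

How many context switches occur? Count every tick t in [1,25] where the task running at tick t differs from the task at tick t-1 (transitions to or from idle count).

context switches = 17

t=0: vr[B=0] → run B
t=1: vr[B=512/793] → run B
t=2: vr[C=0 H=0] → run C
t=3: vr[C=1024/3121 H=0] → run H
t=4: vr[C=1024/3121 E=1024/3121 H=1024/1277] → run C
t=5: vr[C=2048/3121 E=1024/3121 H=1024/1277] → run E
t=6: vr[C=2048/3121 E=1008896/639805 H=1024/1277] → run C
t=7: vr[C=3072/3121 E=1008896/639805 H=1024/1277] → run H
t=8: vr[C=3072/3121 E=1008896/639805 H=2048/1277] → run C
t=9: vr[E=1008896/639805 H=2048/1277] → run E
t=10: vr[E=1807872/639805 H=2048/1277] → run H
t=11: vr[E=1807872/639805 H=3072/1277] → run H
t=12: vr[E=1807872/639805 H=4096/1277] → run E
t=13: vr[E=2606848/639805 H=4096/1277] → run H
t=14: vr[E=2606848/639805 H=5120/1277] → run H
t=15: vr[E=2606848/639805 H=6144/1277] → run E
t=16: vr[E=3405824/639805 H=6144/1277] → run H
t=17: vr[E=3405824/639805 H=7168/1277] → run E
t=18: vr[E=840960/127961 H=7168/1277] → run H
t=19: vr[E=840960/127961] → run E
t=20: vr[E=5003776/639805] → run E
t=21: vr[E=5802752/639805] → run E
t=22: (idle)
t=23: (idle)
t=24: (idle)
t=25: (idle)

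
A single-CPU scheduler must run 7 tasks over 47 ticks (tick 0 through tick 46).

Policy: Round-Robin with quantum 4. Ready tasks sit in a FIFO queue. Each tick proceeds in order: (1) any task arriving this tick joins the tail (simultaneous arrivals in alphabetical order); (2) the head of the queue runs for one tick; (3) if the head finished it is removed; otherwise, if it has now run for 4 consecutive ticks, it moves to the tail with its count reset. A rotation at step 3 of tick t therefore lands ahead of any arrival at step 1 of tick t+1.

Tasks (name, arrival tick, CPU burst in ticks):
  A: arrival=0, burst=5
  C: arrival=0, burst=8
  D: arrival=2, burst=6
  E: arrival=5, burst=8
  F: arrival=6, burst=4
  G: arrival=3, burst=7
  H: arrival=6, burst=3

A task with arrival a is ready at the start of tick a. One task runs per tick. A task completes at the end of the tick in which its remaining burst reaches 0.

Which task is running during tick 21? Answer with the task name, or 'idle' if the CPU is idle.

t=0: queue=[A,C] q_used=0 → run A
t=1: queue=[A,C] q_used=1 → run A
t=2: queue=[A,C,D] q_used=2 → run A
t=3: queue=[A,C,D,G] q_used=3 → run A
t=4: queue=[C,D,G,A] q_used=0 → run C
t=5: queue=[C,D,G,A,E] q_used=1 → run C
t=6: queue=[C,D,G,A,E,F,H] q_used=2 → run C
t=7: queue=[C,D,G,A,E,F,H] q_used=3 → run C
t=8: queue=[D,G,A,E,F,H,C] q_used=0 → run D
t=9: queue=[D,G,A,E,F,H,C] q_used=1 → run D
t=10: queue=[D,G,A,E,F,H,C] q_used=2 → run D
t=11: queue=[D,G,A,E,F,H,C] q_used=3 → run D
t=12: queue=[G,A,E,F,H,C,D] q_used=0 → run G
t=13: queue=[G,A,E,F,H,C,D] q_used=1 → run G
t=14: queue=[G,A,E,F,H,C,D] q_used=2 → run G
t=15: queue=[G,A,E,F,H,C,D] q_used=3 → run G
t=16: queue=[A,E,F,H,C,D,G] q_used=0 → run A
t=17: queue=[E,F,H,C,D,G] q_used=0 → run E
t=18: queue=[E,F,H,C,D,G] q_used=1 → run E
t=19: queue=[E,F,H,C,D,G] q_used=2 → run E
t=20: queue=[E,F,H,C,D,G] q_used=3 → run E
t=21: queue=[F,H,C,D,G,E] q_used=0 → run F
t=22: queue=[F,H,C,D,G,E] q_used=1 → run F
t=23: queue=[F,H,C,D,G,E] q_used=2 → run F
t=24: queue=[F,H,C,D,G,E] q_used=3 → run F
t=25: queue=[H,C,D,G,E] q_used=0 → run H
t=26: queue=[H,C,D,G,E] q_used=1 → run H
t=27: queue=[H,C,D,G,E] q_used=2 → run H
t=28: queue=[C,D,G,E] q_used=0 → run C
t=29: queue=[C,D,G,E] q_used=1 → run C
t=30: queue=[C,D,G,E] q_used=2 → run C
t=31: queue=[C,D,G,E] q_used=3 → run C
t=32: queue=[D,G,E] q_used=0 → run D
t=33: queue=[D,G,E] q_used=1 → run D
t=34: queue=[G,E] q_used=0 → run G
t=35: queue=[G,E] q_used=1 → run G
t=36: queue=[G,E] q_used=2 → run G
t=37: queue=[E] q_used=0 → run E
t=38: queue=[E] q_used=1 → run E
t=39: queue=[E] q_used=2 → run E
t=40: queue=[E] q_used=3 → run E
t=41: (idle)
t=42: (idle)
t=43: (idle)
t=44: (idle)
t=45: (idle)
t=46: (idle)

running at tick 21 = F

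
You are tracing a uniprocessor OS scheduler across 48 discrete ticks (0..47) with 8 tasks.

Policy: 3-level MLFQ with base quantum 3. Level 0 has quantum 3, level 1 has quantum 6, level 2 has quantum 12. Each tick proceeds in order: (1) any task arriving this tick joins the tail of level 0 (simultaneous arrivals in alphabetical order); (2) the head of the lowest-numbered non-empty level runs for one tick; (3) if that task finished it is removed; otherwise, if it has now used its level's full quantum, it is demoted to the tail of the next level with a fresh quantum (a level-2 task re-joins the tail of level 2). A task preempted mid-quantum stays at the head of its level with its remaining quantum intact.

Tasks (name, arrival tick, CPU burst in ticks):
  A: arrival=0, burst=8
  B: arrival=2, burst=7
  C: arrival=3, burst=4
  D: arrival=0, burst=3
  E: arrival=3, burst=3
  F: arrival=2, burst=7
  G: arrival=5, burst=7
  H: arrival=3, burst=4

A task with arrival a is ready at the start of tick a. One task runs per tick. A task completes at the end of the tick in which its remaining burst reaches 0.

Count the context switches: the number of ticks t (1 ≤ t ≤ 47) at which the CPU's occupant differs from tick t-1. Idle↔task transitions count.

t=0: L0/L1/L2 = AD/-/- → run A
t=1: L0/L1/L2 = AD/-/- → run A
t=2: L0/L1/L2 = ADBF/-/- → run A
t=3: L0/L1/L2 = DBFCEH/A/- → run D
t=4: L0/L1/L2 = DBFCEH/A/- → run D
t=5: L0/L1/L2 = DBFCEHG/A/- → run D
t=6: L0/L1/L2 = BFCEHG/A/- → run B
t=7: L0/L1/L2 = BFCEHG/A/- → run B
t=8: L0/L1/L2 = BFCEHG/A/- → run B
t=9: L0/L1/L2 = FCEHG/AB/- → run F
t=10: L0/L1/L2 = FCEHG/AB/- → run F
t=11: L0/L1/L2 = FCEHG/AB/- → run F
t=12: L0/L1/L2 = CEHG/ABF/- → run C
t=13: L0/L1/L2 = CEHG/ABF/- → run C
t=14: L0/L1/L2 = CEHG/ABF/- → run C
t=15: L0/L1/L2 = EHG/ABFC/- → run E
t=16: L0/L1/L2 = EHG/ABFC/- → run E
t=17: L0/L1/L2 = EHG/ABFC/- → run E
t=18: L0/L1/L2 = HG/ABFC/- → run H
t=19: L0/L1/L2 = HG/ABFC/- → run H
t=20: L0/L1/L2 = HG/ABFC/- → run H
t=21: L0/L1/L2 = G/ABFCH/- → run G
t=22: L0/L1/L2 = G/ABFCH/- → run G
t=23: L0/L1/L2 = G/ABFCH/- → run G
t=24: L0/L1/L2 = -/ABFCHG/- → run A
t=25: L0/L1/L2 = -/ABFCHG/- → run A
t=26: L0/L1/L2 = -/ABFCHG/- → run A
t=27: L0/L1/L2 = -/ABFCHG/- → run A
t=28: L0/L1/L2 = -/ABFCHG/- → run A
t=29: L0/L1/L2 = -/BFCHG/- → run B
t=30: L0/L1/L2 = -/BFCHG/- → run B
t=31: L0/L1/L2 = -/BFCHG/- → run B
t=32: L0/L1/L2 = -/BFCHG/- → run B
t=33: L0/L1/L2 = -/FCHG/- → run F
t=34: L0/L1/L2 = -/FCHG/- → run F
t=35: L0/L1/L2 = -/FCHG/- → run F
t=36: L0/L1/L2 = -/FCHG/- → run F
t=37: L0/L1/L2 = -/CHG/- → run C
t=38: L0/L1/L2 = -/HG/- → run H
t=39: L0/L1/L2 = -/G/- → run G
t=40: L0/L1/L2 = -/G/- → run G
t=41: L0/L1/L2 = -/G/- → run G
t=42: L0/L1/L2 = -/G/- → run G
t=43: (idle)
t=44: (idle)
t=45: (idle)
t=46: (idle)
t=47: (idle)

context switches = 14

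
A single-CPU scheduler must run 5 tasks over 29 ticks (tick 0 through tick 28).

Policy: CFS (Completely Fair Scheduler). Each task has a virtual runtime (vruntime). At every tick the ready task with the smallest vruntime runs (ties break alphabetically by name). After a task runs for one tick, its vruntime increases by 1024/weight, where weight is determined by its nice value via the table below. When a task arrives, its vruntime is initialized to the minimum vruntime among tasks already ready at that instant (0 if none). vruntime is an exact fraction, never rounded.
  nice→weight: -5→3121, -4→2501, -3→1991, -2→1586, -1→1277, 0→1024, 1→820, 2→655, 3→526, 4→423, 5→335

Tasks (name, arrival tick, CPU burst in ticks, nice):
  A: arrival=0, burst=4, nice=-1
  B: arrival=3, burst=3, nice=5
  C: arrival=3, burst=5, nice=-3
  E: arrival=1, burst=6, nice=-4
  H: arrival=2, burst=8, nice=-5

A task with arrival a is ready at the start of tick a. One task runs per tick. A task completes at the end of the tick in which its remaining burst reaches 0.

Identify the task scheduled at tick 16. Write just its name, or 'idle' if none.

t=0: vr[A=0] → run A
t=1: vr[A=1024/1277 E=1024/1277] → run A
t=2: vr[A=2048/1277 E=1024/1277 H=1024/1277] → run E
t=3: vr[A=2048/1277 B=1024/1277 C=1024/1277 E=3868672/3193777 H=1024/1277] → run B
t=4: vr[A=2048/1277 B=1650688/427795 C=1024/1277 E=3868672/3193777 H=1024/1277] → run C
t=5: vr[A=2048/1277 B=1650688/427795 C=3346432/2542507 E=3868672/3193777 H=1024/1277] → run H
t=6: vr[A=2048/1277 B=1650688/427795 C=3346432/2542507 E=3868672/3193777 H=4503552/3985517] → run H
t=7: vr[A=2048/1277 B=1650688/427795 C=3346432/2542507 E=3868672/3193777 H=5811200/3985517] → run E
t=8: vr[A=2048/1277 B=1650688/427795 C=3346432/2542507 E=5176320/3193777 H=5811200/3985517] → run C
t=9: vr[A=2048/1277 B=1650688/427795 C=4654080/2542507 E=5176320/3193777 H=5811200/3985517] → run H
t=10: vr[A=2048/1277 B=1650688/427795 C=4654080/2542507 E=5176320/3193777 H=7118848/3985517] → run A
t=11: vr[A=3072/1277 B=1650688/427795 C=4654080/2542507 E=5176320/3193777 H=7118848/3985517] → run E
t=12: vr[A=3072/1277 B=1650688/427795 C=4654080/2542507 E=6483968/3193777 H=7118848/3985517] → run H
t=13: vr[A=3072/1277 B=1650688/427795 C=4654080/2542507 E=6483968/3193777 H=8426496/3985517] → run C
t=14: vr[A=3072/1277 B=1650688/427795 C=5961728/2542507 E=6483968/3193777 H=8426496/3985517] → run E
t=15: vr[A=3072/1277 B=1650688/427795 C=5961728/2542507 E=7791616/3193777 H=8426496/3985517] → run H
t=16: vr[A=3072/1277 B=1650688/427795 C=5961728/2542507 E=7791616/3193777 H=9734144/3985517] → run C
t=17: vr[A=3072/1277 B=1650688/427795 C=7269376/2542507 E=7791616/3193777 H=9734144/3985517] → run A
t=18: vr[B=1650688/427795 C=7269376/2542507 E=7791616/3193777 H=9734144/3985517] → run E
t=19: vr[B=1650688/427795 C=7269376/2542507 E=9099264/3193777 H=9734144/3985517] → run H
t=20: vr[B=1650688/427795 C=7269376/2542507 E=9099264/3193777 H=11041792/3985517] → run H
t=21: vr[B=1650688/427795 C=7269376/2542507 E=9099264/3193777 H=12349440/3985517] → run E
t=22: vr[B=1650688/427795 C=7269376/2542507 H=12349440/3985517] → run C
t=23: vr[B=1650688/427795 H=12349440/3985517] → run H
t=24: vr[B=1650688/427795] → run B
t=25: vr[B=2958336/427795] → run B
t=26: (idle)
t=27: (idle)
t=28: (idle)

running at tick 16 = C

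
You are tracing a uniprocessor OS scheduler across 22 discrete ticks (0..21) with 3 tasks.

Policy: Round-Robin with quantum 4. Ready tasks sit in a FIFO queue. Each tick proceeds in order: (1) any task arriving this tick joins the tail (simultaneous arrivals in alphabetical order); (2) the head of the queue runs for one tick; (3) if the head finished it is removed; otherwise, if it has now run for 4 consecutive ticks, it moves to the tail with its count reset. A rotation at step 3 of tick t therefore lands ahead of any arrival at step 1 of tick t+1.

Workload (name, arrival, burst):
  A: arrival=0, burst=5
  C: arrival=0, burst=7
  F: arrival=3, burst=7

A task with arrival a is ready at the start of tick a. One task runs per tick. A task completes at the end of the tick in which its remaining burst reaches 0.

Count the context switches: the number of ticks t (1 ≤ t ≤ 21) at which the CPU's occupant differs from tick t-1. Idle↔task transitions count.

context switches = 6

t=0: queue=[A,C] q_used=0 → run A
t=1: queue=[A,C] q_used=1 → run A
t=2: queue=[A,C] q_used=2 → run A
t=3: queue=[A,C,F] q_used=3 → run A
t=4: queue=[C,F,A] q_used=0 → run C
t=5: queue=[C,F,A] q_used=1 → run C
t=6: queue=[C,F,A] q_used=2 → run C
t=7: queue=[C,F,A] q_used=3 → run C
t=8: queue=[F,A,C] q_used=0 → run F
t=9: queue=[F,A,C] q_used=1 → run F
t=10: queue=[F,A,C] q_used=2 → run F
t=11: queue=[F,A,C] q_used=3 → run F
t=12: queue=[A,C,F] q_used=0 → run A
t=13: queue=[C,F] q_used=0 → run C
t=14: queue=[C,F] q_used=1 → run C
t=15: queue=[C,F] q_used=2 → run C
t=16: queue=[F] q_used=0 → run F
t=17: queue=[F] q_used=1 → run F
t=18: queue=[F] q_used=2 → run F
t=19: (idle)
t=20: (idle)
t=21: (idle)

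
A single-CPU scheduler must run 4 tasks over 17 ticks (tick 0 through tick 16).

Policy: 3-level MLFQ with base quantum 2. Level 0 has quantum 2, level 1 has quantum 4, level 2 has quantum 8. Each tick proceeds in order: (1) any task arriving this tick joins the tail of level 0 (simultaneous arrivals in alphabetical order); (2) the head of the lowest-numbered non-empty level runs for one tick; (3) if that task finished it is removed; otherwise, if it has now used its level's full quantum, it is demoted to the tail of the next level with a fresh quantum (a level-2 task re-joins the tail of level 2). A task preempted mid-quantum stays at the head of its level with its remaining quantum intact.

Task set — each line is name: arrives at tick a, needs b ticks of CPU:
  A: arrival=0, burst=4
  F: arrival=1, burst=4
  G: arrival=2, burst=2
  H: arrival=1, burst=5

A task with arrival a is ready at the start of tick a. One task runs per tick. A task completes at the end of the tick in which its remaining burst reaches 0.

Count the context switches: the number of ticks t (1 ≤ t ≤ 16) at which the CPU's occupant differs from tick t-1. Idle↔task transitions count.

context switches = 7

t=0: L0/L1/L2 = A/-/- → run A
t=1: L0/L1/L2 = AFH/-/- → run A
t=2: L0/L1/L2 = FHG/A/- → run F
t=3: L0/L1/L2 = FHG/A/- → run F
t=4: L0/L1/L2 = HG/AF/- → run H
t=5: L0/L1/L2 = HG/AF/- → run H
t=6: L0/L1/L2 = G/AFH/- → run G
t=7: L0/L1/L2 = G/AFH/- → run G
t=8: L0/L1/L2 = -/AFH/- → run A
t=9: L0/L1/L2 = -/AFH/- → run A
t=10: L0/L1/L2 = -/FH/- → run F
t=11: L0/L1/L2 = -/FH/- → run F
t=12: L0/L1/L2 = -/H/- → run H
t=13: L0/L1/L2 = -/H/- → run H
t=14: L0/L1/L2 = -/H/- → run H
t=15: (idle)
t=16: (idle)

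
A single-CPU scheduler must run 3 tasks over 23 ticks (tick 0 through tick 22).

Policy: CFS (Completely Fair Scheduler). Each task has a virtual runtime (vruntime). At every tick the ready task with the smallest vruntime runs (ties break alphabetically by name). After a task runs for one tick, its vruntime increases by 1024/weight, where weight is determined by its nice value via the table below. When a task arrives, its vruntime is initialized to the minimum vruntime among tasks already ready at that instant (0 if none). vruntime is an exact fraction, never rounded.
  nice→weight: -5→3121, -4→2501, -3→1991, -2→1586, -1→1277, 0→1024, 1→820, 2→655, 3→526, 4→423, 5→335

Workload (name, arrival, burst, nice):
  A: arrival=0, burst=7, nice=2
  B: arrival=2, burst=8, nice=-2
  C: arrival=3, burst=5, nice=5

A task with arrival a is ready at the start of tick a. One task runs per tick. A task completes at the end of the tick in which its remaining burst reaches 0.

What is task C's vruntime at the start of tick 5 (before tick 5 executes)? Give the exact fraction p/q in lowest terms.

vruntime(C, start of tick 5) = 54272/8777

t=0: vr[A=0] → run A
t=1: vr[A=1024/655] → run A
t=2: vr[A=2048/655 B=2048/655] → run A
t=3: vr[A=3072/655 B=2048/655 C=2048/655] → run B
t=4: vr[A=3072/655 B=1959424/519415 C=2048/655] → run C
t=5: vr[A=3072/655 B=1959424/519415 C=54272/8777] → run B
t=6: vr[A=3072/655 B=2294784/519415 C=54272/8777] → run B
t=7: vr[A=3072/655 B=2630144/519415 C=54272/8777] → run A
t=8: vr[A=4096/655 B=2630144/519415 C=54272/8777] → run B
t=9: vr[A=4096/655 B=2965504/519415 C=54272/8777] → run B
t=10: vr[A=4096/655 B=3300864/519415 C=54272/8777] → run C
t=11: vr[A=4096/655 B=3300864/519415 C=405504/43885] → run A
t=12: vr[A=1024/131 B=3300864/519415 C=405504/43885] → run B
t=13: vr[A=1024/131 B=3636224/519415 C=405504/43885] → run B
t=14: vr[A=1024/131 B=3971584/519415 C=405504/43885] → run B
t=15: vr[A=1024/131 C=405504/43885] → run A
t=16: vr[A=6144/655 C=405504/43885] → run C
t=17: vr[A=6144/655 C=539648/43885] → run A
t=18: vr[C=539648/43885] → run C
t=19: vr[C=673792/43885] → run C
t=20: (idle)
t=21: (idle)
t=22: (idle)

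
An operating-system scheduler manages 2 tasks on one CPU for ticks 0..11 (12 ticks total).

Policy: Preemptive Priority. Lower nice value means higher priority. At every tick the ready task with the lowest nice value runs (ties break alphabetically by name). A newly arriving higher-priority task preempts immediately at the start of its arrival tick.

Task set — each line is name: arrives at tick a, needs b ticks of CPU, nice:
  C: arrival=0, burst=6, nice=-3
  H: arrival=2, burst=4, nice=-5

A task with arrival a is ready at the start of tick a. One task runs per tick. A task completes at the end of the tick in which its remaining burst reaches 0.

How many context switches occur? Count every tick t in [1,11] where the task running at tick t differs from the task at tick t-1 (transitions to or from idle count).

context switches = 3

t=0: ready={C} → run C
t=1: ready={C} → run C
t=2: ready={C,H} → run H
t=3: ready={C,H} → run H
t=4: ready={C,H} → run H
t=5: ready={C,H} → run H
t=6: ready={C} → run C
t=7: ready={C} → run C
t=8: ready={C} → run C
t=9: ready={C} → run C
t=10: (idle)
t=11: (idle)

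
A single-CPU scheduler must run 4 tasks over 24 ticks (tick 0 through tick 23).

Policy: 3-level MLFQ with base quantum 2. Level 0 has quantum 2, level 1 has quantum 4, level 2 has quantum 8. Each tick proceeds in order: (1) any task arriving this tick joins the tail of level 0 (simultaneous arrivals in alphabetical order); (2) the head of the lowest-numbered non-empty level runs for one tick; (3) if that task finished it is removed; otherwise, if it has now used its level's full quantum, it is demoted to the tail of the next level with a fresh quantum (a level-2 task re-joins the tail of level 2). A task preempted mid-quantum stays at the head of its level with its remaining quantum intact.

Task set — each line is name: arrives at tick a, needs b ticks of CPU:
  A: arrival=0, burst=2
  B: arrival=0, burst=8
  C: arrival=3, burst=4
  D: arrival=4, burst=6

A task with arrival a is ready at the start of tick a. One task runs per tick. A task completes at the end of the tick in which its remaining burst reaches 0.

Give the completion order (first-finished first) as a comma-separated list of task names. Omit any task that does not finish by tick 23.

completion order = A, C, D, B

t=0: L0/L1/L2 = AB/-/- → run A
t=1: L0/L1/L2 = AB/-/- → run A
t=2: L0/L1/L2 = B/-/- → run B
t=3: L0/L1/L2 = BC/-/- → run B
t=4: L0/L1/L2 = CD/B/- → run C
t=5: L0/L1/L2 = CD/B/- → run C
t=6: L0/L1/L2 = D/BC/- → run D
t=7: L0/L1/L2 = D/BC/- → run D
t=8: L0/L1/L2 = -/BCD/- → run B
t=9: L0/L1/L2 = -/BCD/- → run B
t=10: L0/L1/L2 = -/BCD/- → run B
t=11: L0/L1/L2 = -/BCD/- → run B
t=12: L0/L1/L2 = -/CD/B → run C
t=13: L0/L1/L2 = -/CD/B → run C
t=14: L0/L1/L2 = -/D/B → run D
t=15: L0/L1/L2 = -/D/B → run D
t=16: L0/L1/L2 = -/D/B → run D
t=17: L0/L1/L2 = -/D/B → run D
t=18: L0/L1/L2 = -/-/B → run B
t=19: L0/L1/L2 = -/-/B → run B
t=20: (idle)
t=21: (idle)
t=22: (idle)
t=23: (idle)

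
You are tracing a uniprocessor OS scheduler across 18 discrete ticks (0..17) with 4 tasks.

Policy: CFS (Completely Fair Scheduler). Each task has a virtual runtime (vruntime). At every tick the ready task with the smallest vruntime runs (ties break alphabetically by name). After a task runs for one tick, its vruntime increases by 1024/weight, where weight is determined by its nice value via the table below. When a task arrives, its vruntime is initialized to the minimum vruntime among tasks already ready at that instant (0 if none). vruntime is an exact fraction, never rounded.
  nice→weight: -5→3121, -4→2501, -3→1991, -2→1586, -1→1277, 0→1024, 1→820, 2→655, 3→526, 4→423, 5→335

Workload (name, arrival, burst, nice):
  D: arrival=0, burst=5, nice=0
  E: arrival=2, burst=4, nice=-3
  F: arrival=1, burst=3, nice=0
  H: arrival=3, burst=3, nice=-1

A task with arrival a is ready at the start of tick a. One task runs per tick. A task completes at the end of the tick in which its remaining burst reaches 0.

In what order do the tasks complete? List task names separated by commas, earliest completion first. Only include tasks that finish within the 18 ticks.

t=0: vr[D=0] → run D
t=1: vr[D=1 F=1] → run D
t=2: vr[D=2 E=1 F=1] → run E
t=3: vr[D=2 E=3015/1991 F=1 H=1] → run F
t=4: vr[D=2 E=3015/1991 F=2 H=1] → run H
t=5: vr[D=2 E=3015/1991 F=2 H=2301/1277] → run E
t=6: vr[D=2 E=4039/1991 F=2 H=2301/1277] → run H
t=7: vr[D=2 E=4039/1991 F=2 H=3325/1277] → run D
t=8: vr[D=3 E=4039/1991 F=2 H=3325/1277] → run F
t=9: vr[D=3 E=4039/1991 F=3 H=3325/1277] → run E
t=10: vr[D=3 E=5063/1991 F=3 H=3325/1277] → run E
t=11: vr[D=3 F=3 H=3325/1277] → run H
t=12: vr[D=3 F=3] → run D
t=13: vr[D=4 F=3] → run F
t=14: vr[D=4] → run D
t=15: (idle)
t=16: (idle)
t=17: (idle)

completion order = E, H, F, D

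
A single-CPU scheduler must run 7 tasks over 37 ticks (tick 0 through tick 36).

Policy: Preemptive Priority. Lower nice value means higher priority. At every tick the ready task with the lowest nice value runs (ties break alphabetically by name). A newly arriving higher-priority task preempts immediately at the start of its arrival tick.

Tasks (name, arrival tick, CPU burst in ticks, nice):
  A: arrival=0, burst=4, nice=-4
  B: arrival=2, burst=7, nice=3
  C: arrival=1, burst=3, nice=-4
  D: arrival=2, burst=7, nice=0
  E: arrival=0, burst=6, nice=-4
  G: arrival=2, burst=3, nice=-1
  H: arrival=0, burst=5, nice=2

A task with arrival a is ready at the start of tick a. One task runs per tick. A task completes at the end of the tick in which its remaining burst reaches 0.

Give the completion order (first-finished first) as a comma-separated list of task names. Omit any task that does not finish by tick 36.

t=0: ready={A,E,H} → run A
t=1: ready={A,C,E,H} → run A
t=2: ready={A,B,C,D,E,G,H} → run A
t=3: ready={A,B,C,D,E,G,H} → run A
t=4: ready={B,C,D,E,G,H} → run C
t=5: ready={B,C,D,E,G,H} → run C
t=6: ready={B,C,D,E,G,H} → run C
t=7: ready={B,D,E,G,H} → run E
t=8: ready={B,D,E,G,H} → run E
t=9: ready={B,D,E,G,H} → run E
t=10: ready={B,D,E,G,H} → run E
t=11: ready={B,D,E,G,H} → run E
t=12: ready={B,D,E,G,H} → run E
t=13: ready={B,D,G,H} → run G
t=14: ready={B,D,G,H} → run G
t=15: ready={B,D,G,H} → run G
t=16: ready={B,D,H} → run D
t=17: ready={B,D,H} → run D
t=18: ready={B,D,H} → run D
t=19: ready={B,D,H} → run D
t=20: ready={B,D,H} → run D
t=21: ready={B,D,H} → run D
t=22: ready={B,D,H} → run D
t=23: ready={B,H} → run H
t=24: ready={B,H} → run H
t=25: ready={B,H} → run H
t=26: ready={B,H} → run H
t=27: ready={B,H} → run H
t=28: ready={B} → run B
t=29: ready={B} → run B
t=30: ready={B} → run B
t=31: ready={B} → run B
t=32: ready={B} → run B
t=33: ready={B} → run B
t=34: ready={B} → run B
t=35: (idle)
t=36: (idle)

completion order = A, C, E, G, D, H, B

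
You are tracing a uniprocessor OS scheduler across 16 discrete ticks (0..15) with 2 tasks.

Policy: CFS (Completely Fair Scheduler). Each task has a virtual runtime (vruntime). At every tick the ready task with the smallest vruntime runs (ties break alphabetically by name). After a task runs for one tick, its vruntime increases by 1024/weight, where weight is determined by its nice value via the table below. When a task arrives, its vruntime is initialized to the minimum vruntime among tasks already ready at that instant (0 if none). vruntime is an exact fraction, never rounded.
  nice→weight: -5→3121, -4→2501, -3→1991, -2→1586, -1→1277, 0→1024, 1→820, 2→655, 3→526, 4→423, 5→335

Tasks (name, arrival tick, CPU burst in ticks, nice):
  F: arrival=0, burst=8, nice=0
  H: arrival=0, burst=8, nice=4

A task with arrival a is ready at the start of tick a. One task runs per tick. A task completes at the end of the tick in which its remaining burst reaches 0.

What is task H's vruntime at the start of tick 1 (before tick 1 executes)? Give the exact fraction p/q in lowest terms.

t=0: vr[F=0 H=0] → run F
t=1: vr[F=1 H=0] → run H
t=2: vr[F=1 H=1024/423] → run F
t=3: vr[F=2 H=1024/423] → run F
t=4: vr[F=3 H=1024/423] → run H
t=5: vr[F=3 H=2048/423] → run F
t=6: vr[F=4 H=2048/423] → run F
t=7: vr[F=5 H=2048/423] → run H
t=8: vr[F=5 H=1024/141] → run F
t=9: vr[F=6 H=1024/141] → run F
t=10: vr[F=7 H=1024/141] → run F
t=11: vr[H=1024/141] → run H
t=12: vr[H=4096/423] → run H
t=13: vr[H=5120/423] → run H
t=14: vr[H=2048/141] → run H
t=15: vr[H=7168/423] → run H

vruntime(H, start of tick 1) = 0/1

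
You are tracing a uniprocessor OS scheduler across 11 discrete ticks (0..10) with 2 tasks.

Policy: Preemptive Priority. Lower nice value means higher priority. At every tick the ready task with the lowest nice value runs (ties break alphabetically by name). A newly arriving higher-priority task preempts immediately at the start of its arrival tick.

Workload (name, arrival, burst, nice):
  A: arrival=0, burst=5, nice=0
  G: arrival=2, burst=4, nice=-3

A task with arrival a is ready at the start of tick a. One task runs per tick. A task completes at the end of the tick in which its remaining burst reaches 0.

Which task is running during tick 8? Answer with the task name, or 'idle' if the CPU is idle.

t=0: ready={A} → run A
t=1: ready={A} → run A
t=2: ready={A,G} → run G
t=3: ready={A,G} → run G
t=4: ready={A,G} → run G
t=5: ready={A,G} → run G
t=6: ready={A} → run A
t=7: ready={A} → run A
t=8: ready={A} → run A
t=9: (idle)
t=10: (idle)

running at tick 8 = A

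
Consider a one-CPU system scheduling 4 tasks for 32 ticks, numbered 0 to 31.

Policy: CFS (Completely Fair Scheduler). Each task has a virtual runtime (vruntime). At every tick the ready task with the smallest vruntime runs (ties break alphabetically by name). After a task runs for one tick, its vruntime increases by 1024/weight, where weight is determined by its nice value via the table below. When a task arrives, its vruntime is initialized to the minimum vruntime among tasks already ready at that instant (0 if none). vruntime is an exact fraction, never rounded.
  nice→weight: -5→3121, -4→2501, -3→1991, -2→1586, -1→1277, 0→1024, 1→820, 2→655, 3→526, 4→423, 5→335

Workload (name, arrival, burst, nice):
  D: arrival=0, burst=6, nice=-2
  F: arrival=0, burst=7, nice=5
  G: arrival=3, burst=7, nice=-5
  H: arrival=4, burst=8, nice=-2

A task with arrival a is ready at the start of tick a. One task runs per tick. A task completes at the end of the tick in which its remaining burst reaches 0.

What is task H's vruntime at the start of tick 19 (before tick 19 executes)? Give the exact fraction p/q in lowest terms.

t=0: vr[D=0 F=0] → run D
t=1: vr[D=512/793 F=0] → run F
t=2: vr[D=512/793 F=1024/335] → run D
t=3: vr[D=1024/793 F=1024/335 G=1024/793] → run D
t=4: vr[D=1536/793 F=1024/335 G=1024/793 H=1024/793] → run G
t=5: vr[D=1536/793 F=1024/335 G=4007936/2474953 H=1024/793] → run H
t=6: vr[D=1536/793 F=1024/335 G=4007936/2474953 H=1536/793] → run G
t=7: vr[D=1536/793 F=1024/335 G=4819968/2474953 H=1536/793] → run D
t=8: vr[D=2048/793 F=1024/335 G=4819968/2474953 H=1536/793] → run H
t=9: vr[D=2048/793 F=1024/335 G=4819968/2474953 H=2048/793] → run G
t=10: vr[D=2048/793 F=1024/335 G=5632000/2474953 H=2048/793] → run G
t=11: vr[D=2048/793 F=1024/335 G=6444032/2474953 H=2048/793] → run D
t=12: vr[D=2560/793 F=1024/335 G=6444032/2474953 H=2048/793] → run H
t=13: vr[D=2560/793 F=1024/335 G=6444032/2474953 H=2560/793] → run G
t=14: vr[D=2560/793 F=1024/335 G=7256064/2474953 H=2560/793] → run G
t=15: vr[D=2560/793 F=1024/335 G=8068096/2474953 H=2560/793] → run F
t=16: vr[D=2560/793 F=2048/335 G=8068096/2474953 H=2560/793] → run D
t=17: vr[F=2048/335 G=8068096/2474953 H=2560/793] → run H
t=18: vr[F=2048/335 G=8068096/2474953 H=3072/793] → run G
t=19: vr[F=2048/335 H=3072/793] → run H
t=20: vr[F=2048/335 H=3584/793] → run H
t=21: vr[F=2048/335 H=4096/793] → run H
t=22: vr[F=2048/335 H=4608/793] → run H
t=23: vr[F=2048/335] → run F
t=24: vr[F=3072/335] → run F
t=25: vr[F=4096/335] → run F
t=26: vr[F=1024/67] → run F
t=27: vr[F=6144/335] → run F
t=28: (idle)
t=29: (idle)
t=30: (idle)
t=31: (idle)

vruntime(H, start of tick 19) = 3072/793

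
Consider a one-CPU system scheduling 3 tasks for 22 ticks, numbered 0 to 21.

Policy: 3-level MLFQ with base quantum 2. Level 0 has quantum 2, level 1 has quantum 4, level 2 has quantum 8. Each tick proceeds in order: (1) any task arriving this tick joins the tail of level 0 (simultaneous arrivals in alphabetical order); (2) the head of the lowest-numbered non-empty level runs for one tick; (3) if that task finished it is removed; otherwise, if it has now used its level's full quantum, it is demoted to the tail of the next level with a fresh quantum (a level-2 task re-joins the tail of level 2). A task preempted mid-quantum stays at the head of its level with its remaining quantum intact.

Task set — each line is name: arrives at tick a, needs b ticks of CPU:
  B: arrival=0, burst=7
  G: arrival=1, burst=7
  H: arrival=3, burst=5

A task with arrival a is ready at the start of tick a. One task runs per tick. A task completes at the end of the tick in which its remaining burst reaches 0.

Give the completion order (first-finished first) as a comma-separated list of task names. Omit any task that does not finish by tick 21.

completion order = H, B, G

t=0: L0/L1/L2 = B/-/- → run B
t=1: L0/L1/L2 = BG/-/- → run B
t=2: L0/L1/L2 = G/B/- → run G
t=3: L0/L1/L2 = GH/B/- → run G
t=4: L0/L1/L2 = H/BG/- → run H
t=5: L0/L1/L2 = H/BG/- → run H
t=6: L0/L1/L2 = -/BGH/- → run B
t=7: L0/L1/L2 = -/BGH/- → run B
t=8: L0/L1/L2 = -/BGH/- → run B
t=9: L0/L1/L2 = -/BGH/- → run B
t=10: L0/L1/L2 = -/GH/B → run G
t=11: L0/L1/L2 = -/GH/B → run G
t=12: L0/L1/L2 = -/GH/B → run G
t=13: L0/L1/L2 = -/GH/B → run G
t=14: L0/L1/L2 = -/H/BG → run H
t=15: L0/L1/L2 = -/H/BG → run H
t=16: L0/L1/L2 = -/H/BG → run H
t=17: L0/L1/L2 = -/-/BG → run B
t=18: L0/L1/L2 = -/-/G → run G
t=19: (idle)
t=20: (idle)
t=21: (idle)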